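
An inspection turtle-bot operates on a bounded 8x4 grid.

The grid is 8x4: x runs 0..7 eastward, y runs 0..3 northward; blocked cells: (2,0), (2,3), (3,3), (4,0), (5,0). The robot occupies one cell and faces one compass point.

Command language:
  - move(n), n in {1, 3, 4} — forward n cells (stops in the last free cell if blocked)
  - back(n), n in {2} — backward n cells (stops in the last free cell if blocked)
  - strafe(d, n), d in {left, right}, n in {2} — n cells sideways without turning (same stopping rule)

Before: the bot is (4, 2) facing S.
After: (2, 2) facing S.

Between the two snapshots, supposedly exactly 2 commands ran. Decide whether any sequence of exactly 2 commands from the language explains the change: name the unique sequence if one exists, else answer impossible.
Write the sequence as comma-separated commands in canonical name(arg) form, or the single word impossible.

strafe(right, 2), back(2)

key: back(2) is stopped early by the blocked cell at (2,3)
from: (4, 2) facing S
step 1 (strafe(right, 2)): (2, 2) facing S
step 2 (back(2)): (2, 2) facing S
uniquely the one of 36 2-step routes that fits.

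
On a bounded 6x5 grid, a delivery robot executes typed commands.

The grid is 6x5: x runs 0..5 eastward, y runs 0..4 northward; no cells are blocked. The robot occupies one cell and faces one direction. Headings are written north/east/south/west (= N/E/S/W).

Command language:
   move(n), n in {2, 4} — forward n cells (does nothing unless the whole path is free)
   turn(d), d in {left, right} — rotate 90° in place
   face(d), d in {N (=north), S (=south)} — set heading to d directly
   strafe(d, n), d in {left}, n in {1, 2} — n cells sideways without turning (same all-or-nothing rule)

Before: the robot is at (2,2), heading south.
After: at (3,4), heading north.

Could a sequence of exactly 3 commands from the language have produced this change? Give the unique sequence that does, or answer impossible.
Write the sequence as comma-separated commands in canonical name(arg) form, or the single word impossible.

key: order matters: swapping strafe(left, 1) and move(2) lands elsewhere
from: at (2,2), heading south
1. strafe(left, 1) → at (3,2), heading south
2. face(N) → at (3,2), heading north
3. move(2) → at (3,4), heading north
no rival 3-sequence matches.

strafe(left, 1), face(N), move(2)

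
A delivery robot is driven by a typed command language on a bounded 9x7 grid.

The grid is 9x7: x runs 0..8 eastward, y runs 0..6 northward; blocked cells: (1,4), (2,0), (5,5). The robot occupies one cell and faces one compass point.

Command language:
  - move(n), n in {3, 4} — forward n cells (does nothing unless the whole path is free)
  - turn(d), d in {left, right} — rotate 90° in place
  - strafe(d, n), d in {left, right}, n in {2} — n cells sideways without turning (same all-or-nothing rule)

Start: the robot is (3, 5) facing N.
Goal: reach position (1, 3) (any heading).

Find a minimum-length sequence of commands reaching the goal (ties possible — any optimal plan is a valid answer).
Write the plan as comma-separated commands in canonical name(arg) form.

turn(left), strafe(left, 2), turn(left), strafe(right, 2)

start: (3, 5) facing N
step 1 (turn(left)): (3, 5) facing W
step 2 (strafe(left, 2)): (3, 3) facing W
step 3 (turn(left)): (3, 3) facing S
step 4 (strafe(right, 2)): (1, 3) facing S
minimal: 4 command(s), checked below 4.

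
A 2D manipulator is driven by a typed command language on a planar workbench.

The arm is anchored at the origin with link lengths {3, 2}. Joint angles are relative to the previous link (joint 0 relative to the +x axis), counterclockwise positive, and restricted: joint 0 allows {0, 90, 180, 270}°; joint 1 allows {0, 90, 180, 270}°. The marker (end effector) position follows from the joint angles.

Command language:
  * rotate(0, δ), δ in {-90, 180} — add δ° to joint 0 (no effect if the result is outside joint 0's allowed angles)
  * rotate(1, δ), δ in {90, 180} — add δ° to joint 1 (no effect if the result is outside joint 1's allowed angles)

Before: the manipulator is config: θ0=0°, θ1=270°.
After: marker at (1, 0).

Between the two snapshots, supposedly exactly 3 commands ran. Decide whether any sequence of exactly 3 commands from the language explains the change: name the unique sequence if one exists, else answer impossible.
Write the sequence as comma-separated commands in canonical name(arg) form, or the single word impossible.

rotate(1, 90), rotate(1, 90), rotate(1, 90)

t0: config: θ0=0°, θ1=270°
1. rotate(1, 90) → config: θ0=0°, θ1=0°
2. rotate(1, 90) → config: θ0=0°, θ1=90°
3. rotate(1, 90) → config: θ0=0°, θ1=180°
all 64 alternatives checked — unique.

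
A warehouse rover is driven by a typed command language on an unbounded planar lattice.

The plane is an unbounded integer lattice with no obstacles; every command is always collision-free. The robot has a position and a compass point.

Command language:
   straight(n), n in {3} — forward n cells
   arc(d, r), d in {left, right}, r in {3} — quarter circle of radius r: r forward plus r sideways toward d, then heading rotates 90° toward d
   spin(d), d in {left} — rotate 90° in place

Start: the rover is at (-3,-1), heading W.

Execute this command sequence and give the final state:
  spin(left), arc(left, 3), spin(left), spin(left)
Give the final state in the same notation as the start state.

start: at (-3,-1), heading W
t=1 spin(left) ⇒ at (-3,-1), heading S
t=2 arc(left, 3) ⇒ at (0,-4), heading E
t=3 spin(left) ⇒ at (0,-4), heading N
t=4 spin(left) ⇒ at (0,-4), heading W

at (0,-4), heading W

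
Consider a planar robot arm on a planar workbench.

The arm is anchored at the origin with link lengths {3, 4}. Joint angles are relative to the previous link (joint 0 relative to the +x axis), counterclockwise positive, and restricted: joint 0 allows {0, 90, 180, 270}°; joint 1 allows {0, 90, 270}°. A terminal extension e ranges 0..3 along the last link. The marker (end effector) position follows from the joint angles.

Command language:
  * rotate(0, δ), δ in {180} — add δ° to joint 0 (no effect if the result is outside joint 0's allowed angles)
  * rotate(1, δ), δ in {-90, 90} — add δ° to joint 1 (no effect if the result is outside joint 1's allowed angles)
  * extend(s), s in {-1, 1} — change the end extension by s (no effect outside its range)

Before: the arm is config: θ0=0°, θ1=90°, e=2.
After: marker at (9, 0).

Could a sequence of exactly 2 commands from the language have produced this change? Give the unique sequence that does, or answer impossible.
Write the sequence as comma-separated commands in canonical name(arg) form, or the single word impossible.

rotate(1, 90), rotate(1, -90)

key: order matters: swapping rotate(1, 90) and rotate(1, -90) lands elsewhere
from: config: θ0=0°, θ1=90°, e=2
t=1 rotate(1, 90) ⇒ config: θ0=0°, θ1=90°, e=2
t=2 rotate(1, -90) ⇒ config: θ0=0°, θ1=0°, e=2
uniquely the one of 25 2-step routes that fits.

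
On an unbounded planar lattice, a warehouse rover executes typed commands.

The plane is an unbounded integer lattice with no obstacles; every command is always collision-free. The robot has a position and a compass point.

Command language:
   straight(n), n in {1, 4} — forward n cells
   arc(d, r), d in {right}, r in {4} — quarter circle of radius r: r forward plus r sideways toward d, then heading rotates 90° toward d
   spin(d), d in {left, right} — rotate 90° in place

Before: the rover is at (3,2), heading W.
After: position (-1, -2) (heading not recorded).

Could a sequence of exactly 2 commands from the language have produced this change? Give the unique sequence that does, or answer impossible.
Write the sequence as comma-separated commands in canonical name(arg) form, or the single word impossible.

spin(left), arc(right, 4)

key: order matters: swapping spin(left) and arc(right, 4) lands elsewhere
initial: at (3,2), heading W
[1] after spin(left): at (3,2), heading S
[2] after arc(right, 4): at (-1,-2), heading W
all 25 alternatives checked — unique.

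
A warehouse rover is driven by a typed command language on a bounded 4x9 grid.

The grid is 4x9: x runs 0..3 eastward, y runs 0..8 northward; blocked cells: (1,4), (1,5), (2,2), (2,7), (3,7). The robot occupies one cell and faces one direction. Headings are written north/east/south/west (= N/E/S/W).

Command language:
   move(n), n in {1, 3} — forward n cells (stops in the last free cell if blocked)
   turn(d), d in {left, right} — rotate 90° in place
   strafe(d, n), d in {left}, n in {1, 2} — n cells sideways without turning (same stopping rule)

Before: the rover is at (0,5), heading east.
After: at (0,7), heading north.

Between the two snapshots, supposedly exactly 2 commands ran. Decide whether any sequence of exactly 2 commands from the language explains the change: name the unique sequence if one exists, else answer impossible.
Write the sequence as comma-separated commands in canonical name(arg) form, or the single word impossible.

strafe(left, 2), turn(left)

key: order matters: swapping strafe(left, 2) and turn(left) lands elsewhere
initial: at (0,5), heading east
t=1 strafe(left, 2) ⇒ at (0,7), heading east
t=2 turn(left) ⇒ at (0,7), heading north
no other 2-command option fits: unique.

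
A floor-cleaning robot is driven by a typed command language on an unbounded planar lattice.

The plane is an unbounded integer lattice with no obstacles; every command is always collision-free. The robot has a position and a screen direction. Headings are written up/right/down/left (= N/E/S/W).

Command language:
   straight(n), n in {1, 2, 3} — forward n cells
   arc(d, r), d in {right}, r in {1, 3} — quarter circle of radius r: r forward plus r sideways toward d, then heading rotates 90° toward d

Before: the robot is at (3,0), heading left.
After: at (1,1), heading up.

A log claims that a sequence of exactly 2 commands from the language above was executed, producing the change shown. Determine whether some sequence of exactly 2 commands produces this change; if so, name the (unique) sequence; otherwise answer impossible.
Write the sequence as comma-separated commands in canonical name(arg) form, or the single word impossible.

straight(1), arc(right, 1)

key: order matters: swapping straight(1) and arc(right, 1) lands elsewhere
initial: at (3,0), heading left
1. straight(1) → at (2,0), heading left
2. arc(right, 1) → at (1,1), heading up
no rival 2-sequence matches.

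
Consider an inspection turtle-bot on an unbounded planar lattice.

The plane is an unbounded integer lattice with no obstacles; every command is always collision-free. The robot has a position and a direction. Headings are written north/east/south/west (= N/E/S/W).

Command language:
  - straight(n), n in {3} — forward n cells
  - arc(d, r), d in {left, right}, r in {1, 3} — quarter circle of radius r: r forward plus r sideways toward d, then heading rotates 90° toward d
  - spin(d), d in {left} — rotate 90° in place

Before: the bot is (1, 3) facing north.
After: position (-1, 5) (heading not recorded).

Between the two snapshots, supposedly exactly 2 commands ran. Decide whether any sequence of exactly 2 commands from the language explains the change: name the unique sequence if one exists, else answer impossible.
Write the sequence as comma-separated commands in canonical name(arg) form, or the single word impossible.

key: running arc(right, 1) before arc(left, 1) would end elsewhere — order is forced
from: (1, 3) facing north
t=1 arc(left, 1) ⇒ (0, 4) facing west
t=2 arc(right, 1) ⇒ (-1, 5) facing north
no other 2-command option fits: unique.

arc(left, 1), arc(right, 1)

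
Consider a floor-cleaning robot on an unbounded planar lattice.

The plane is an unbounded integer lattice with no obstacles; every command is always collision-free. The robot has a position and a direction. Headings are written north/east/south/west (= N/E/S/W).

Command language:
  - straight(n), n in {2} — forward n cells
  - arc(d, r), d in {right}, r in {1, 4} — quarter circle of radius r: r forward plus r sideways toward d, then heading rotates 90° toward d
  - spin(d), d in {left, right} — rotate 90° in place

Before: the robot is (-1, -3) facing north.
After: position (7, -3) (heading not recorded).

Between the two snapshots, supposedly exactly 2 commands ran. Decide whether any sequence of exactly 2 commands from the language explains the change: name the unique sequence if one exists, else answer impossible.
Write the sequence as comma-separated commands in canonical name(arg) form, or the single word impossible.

start: (-1, -3) facing north
[1] after arc(right, 4): (3, 1) facing east
[2] after arc(right, 4): (7, -3) facing south
all 25 alternatives checked — unique.

arc(right, 4), arc(right, 4)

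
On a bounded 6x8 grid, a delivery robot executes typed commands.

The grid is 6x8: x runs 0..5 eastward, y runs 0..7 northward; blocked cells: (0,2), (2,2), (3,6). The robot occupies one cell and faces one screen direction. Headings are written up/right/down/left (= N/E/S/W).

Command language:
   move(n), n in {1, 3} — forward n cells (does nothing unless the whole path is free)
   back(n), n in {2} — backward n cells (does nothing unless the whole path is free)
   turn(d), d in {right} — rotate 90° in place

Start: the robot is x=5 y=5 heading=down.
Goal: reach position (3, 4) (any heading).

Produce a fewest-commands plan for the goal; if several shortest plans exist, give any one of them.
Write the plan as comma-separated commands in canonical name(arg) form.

from: x=5 y=5 heading=down
1. move(1) → x=5 y=4 heading=down
2. turn(right) → x=5 y=4 heading=left
3. move(1) → x=4 y=4 heading=left
4. move(1) → x=3 y=4 heading=left
nothing shorter than 4 reaches the goal.

move(1), turn(right), move(1), move(1)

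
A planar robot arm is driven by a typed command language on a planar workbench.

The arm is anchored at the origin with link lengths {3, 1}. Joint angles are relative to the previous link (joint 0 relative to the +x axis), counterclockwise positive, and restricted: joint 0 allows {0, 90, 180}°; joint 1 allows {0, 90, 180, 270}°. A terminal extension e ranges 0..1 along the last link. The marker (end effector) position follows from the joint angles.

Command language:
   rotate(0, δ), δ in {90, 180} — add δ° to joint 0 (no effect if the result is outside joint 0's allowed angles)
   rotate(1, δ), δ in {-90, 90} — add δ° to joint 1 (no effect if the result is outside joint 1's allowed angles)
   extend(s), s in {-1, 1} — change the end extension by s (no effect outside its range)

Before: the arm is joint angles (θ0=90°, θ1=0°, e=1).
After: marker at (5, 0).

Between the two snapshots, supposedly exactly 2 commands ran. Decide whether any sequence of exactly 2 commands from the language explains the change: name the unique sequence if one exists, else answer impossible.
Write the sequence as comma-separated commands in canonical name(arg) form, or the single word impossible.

rotate(0, 90), rotate(0, 180)

key: order matters: swapping rotate(0, 90) and rotate(0, 180) lands elsewhere
t0: joint angles (θ0=90°, θ1=0°, e=1)
1. rotate(0, 90) → joint angles (θ0=180°, θ1=0°, e=1)
2. rotate(0, 180) → joint angles (θ0=0°, θ1=0°, e=1)
uniquely the one of 36 2-step routes that fits.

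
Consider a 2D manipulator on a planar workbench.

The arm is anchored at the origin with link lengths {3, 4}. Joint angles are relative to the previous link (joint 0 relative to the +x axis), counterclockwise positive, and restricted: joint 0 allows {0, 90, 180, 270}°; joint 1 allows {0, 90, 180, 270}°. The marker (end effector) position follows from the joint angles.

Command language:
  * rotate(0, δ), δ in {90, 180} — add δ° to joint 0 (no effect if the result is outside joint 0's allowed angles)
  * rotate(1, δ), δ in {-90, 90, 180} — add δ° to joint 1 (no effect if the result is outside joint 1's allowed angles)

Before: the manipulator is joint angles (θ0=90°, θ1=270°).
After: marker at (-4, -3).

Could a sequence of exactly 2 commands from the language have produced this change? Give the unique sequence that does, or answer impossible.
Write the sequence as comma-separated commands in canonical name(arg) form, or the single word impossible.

rotate(0, 90), rotate(0, 90)

start: joint angles (θ0=90°, θ1=270°)
[1] after rotate(0, 90): joint angles (θ0=180°, θ1=270°)
[2] after rotate(0, 90): joint angles (θ0=270°, θ1=270°)
no rival 2-sequence matches.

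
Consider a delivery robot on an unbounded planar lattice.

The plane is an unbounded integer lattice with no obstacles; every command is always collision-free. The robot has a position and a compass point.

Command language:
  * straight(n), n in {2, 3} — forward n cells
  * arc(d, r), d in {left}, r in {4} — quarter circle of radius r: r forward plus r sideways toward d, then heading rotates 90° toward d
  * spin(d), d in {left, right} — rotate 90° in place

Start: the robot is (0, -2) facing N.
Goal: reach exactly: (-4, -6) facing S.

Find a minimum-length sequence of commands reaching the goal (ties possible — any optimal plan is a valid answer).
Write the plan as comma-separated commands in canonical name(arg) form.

spin(left), arc(left, 4)

initial: (0, -2) facing N
1. spin(left) → (0, -2) facing W
2. arc(left, 4) → (-4, -6) facing S
shorter routes all fall short; 2 is best.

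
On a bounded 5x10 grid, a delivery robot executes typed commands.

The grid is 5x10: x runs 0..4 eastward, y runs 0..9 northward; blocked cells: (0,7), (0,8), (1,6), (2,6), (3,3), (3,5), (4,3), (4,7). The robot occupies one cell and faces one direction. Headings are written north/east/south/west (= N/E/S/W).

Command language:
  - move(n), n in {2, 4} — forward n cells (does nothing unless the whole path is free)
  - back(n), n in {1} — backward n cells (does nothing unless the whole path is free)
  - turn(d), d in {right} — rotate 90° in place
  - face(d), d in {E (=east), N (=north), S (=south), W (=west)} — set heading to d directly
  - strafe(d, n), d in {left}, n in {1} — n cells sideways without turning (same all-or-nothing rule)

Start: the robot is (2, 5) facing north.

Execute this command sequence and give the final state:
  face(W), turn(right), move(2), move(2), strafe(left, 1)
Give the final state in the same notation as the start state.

(1, 5) facing north

t0: (2, 5) facing north
t=1 face(W) ⇒ (2, 5) facing west
t=2 turn(right) ⇒ (2, 5) facing north
t=3 move(2) ⇒ (2, 5) facing north
t=4 move(2) ⇒ (2, 5) facing north
t=5 strafe(left, 1) ⇒ (1, 5) facing north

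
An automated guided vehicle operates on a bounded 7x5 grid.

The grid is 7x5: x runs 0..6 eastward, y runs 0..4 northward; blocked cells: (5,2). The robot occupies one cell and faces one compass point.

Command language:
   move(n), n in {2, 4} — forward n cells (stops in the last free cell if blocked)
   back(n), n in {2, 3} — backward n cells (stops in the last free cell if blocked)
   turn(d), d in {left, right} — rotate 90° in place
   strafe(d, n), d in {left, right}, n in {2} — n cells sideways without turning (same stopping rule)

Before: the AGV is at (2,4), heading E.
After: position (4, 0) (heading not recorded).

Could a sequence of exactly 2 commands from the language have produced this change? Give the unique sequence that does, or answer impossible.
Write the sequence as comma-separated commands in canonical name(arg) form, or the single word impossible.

every 2-command combo misses the target.

impossible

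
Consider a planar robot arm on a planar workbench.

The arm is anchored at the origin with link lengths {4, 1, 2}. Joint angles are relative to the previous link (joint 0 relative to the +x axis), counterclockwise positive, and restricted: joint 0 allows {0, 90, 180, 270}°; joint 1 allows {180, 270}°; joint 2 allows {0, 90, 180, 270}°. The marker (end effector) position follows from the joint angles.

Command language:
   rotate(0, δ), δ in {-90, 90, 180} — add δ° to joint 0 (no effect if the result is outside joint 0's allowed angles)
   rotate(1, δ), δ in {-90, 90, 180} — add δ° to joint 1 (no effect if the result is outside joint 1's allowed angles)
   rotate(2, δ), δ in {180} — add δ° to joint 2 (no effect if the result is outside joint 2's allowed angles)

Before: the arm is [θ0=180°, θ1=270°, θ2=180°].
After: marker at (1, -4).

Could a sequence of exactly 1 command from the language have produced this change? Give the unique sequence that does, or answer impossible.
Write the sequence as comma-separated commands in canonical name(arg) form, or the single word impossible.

rotate(0, 90)

begin: [θ0=180°, θ1=270°, θ2=180°]
t=1 rotate(0, 90) ⇒ [θ0=270°, θ1=270°, θ2=180°]
no rival 1-sequence matches.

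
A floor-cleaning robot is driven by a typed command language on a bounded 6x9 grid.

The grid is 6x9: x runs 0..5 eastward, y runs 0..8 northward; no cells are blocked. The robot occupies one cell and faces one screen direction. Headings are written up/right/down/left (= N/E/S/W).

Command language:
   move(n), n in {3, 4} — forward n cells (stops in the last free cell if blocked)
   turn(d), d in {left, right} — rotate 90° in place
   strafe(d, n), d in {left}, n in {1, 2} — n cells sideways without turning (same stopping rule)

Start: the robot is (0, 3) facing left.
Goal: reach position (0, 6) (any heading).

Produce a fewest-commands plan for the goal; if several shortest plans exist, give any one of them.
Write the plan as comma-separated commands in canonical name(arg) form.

start: (0, 3) facing left
t=1 turn(right) ⇒ (0, 3) facing up
t=2 move(3) ⇒ (0, 6) facing up
nothing shorter than 2 reaches the goal.

turn(right), move(3)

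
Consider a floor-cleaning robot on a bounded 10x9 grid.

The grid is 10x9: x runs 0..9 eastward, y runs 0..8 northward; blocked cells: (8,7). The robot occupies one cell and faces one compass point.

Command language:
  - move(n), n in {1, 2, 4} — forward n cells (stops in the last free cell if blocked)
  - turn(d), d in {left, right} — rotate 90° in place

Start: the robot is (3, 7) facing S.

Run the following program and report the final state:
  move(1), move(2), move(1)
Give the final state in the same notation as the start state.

start: (3, 7) facing S
step 1 (move(1)): (3, 6) facing S
step 2 (move(2)): (3, 4) facing S
step 3 (move(1)): (3, 3) facing S

(3, 3) facing S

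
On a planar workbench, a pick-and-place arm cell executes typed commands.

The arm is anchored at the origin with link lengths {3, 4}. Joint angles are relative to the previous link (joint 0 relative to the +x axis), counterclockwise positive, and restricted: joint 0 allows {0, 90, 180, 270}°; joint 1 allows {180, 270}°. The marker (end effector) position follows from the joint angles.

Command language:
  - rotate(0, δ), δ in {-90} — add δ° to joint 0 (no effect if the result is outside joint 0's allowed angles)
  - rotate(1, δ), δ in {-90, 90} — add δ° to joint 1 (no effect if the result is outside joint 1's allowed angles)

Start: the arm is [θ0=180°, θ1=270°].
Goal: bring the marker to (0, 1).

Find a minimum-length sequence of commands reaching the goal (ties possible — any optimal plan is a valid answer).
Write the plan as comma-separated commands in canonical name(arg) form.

from: [θ0=180°, θ1=270°]
1. rotate(1, -90) → [θ0=180°, θ1=180°]
2. rotate(0, -90) → [θ0=90°, θ1=180°]
3. rotate(0, -90) → [θ0=0°, θ1=180°]
4. rotate(0, -90) → [θ0=270°, θ1=180°]
shorter routes all fall short; 4 is best.

rotate(1, -90), rotate(0, -90), rotate(0, -90), rotate(0, -90)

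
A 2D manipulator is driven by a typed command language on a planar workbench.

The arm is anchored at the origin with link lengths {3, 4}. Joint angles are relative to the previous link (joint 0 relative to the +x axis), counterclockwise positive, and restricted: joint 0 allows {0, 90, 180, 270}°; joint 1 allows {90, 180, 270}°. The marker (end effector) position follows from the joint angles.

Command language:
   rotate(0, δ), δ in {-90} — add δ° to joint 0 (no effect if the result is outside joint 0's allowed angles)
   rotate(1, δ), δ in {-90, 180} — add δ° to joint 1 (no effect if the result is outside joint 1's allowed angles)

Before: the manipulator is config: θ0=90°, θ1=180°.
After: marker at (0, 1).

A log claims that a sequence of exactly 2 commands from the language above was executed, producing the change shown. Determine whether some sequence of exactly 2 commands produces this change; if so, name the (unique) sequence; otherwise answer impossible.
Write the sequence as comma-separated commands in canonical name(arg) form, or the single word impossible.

rotate(0, -90), rotate(0, -90)

begin: config: θ0=90°, θ1=180°
t=1 rotate(0, -90) ⇒ config: θ0=0°, θ1=180°
t=2 rotate(0, -90) ⇒ config: θ0=270°, θ1=180°
all 9 alternatives checked — unique.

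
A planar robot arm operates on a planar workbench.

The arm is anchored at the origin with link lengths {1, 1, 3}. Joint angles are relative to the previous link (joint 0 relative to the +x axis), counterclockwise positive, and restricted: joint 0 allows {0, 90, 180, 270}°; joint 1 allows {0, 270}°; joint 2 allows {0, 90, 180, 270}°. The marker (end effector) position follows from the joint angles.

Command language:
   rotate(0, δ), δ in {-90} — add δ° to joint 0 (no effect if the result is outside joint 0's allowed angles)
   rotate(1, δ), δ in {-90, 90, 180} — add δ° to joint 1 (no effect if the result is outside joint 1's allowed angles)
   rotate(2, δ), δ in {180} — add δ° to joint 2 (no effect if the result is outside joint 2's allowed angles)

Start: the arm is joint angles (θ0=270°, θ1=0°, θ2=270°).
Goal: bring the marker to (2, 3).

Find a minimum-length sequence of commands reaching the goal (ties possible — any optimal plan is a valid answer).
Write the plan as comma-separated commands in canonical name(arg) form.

start: joint angles (θ0=270°, θ1=0°, θ2=270°)
step 1 (rotate(2, 180)): joint angles (θ0=270°, θ1=0°, θ2=90°)
step 2 (rotate(0, -90)): joint angles (θ0=180°, θ1=0°, θ2=90°)
step 3 (rotate(0, -90)): joint angles (θ0=90°, θ1=0°, θ2=90°)
step 4 (rotate(0, -90)): joint angles (θ0=0°, θ1=0°, θ2=90°)
nothing shorter than 4 reaches the goal.

rotate(2, 180), rotate(0, -90), rotate(0, -90), rotate(0, -90)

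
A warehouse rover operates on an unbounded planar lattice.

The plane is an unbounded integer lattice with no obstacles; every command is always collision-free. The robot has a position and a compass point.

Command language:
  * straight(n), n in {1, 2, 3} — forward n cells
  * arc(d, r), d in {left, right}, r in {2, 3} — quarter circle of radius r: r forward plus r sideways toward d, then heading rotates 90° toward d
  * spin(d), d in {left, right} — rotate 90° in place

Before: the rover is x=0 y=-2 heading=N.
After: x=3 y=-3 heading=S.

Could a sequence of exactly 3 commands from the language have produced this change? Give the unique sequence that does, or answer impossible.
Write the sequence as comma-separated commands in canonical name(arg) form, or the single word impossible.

key: order matters: swapping straight(2) and arc(right, 3) lands elsewhere
from: x=0 y=-2 heading=N
t=1 straight(2) ⇒ x=0 y=0 heading=N
t=2 spin(right) ⇒ x=0 y=0 heading=E
t=3 arc(right, 3) ⇒ x=3 y=-3 heading=S
all 729 alternatives checked — unique.

straight(2), spin(right), arc(right, 3)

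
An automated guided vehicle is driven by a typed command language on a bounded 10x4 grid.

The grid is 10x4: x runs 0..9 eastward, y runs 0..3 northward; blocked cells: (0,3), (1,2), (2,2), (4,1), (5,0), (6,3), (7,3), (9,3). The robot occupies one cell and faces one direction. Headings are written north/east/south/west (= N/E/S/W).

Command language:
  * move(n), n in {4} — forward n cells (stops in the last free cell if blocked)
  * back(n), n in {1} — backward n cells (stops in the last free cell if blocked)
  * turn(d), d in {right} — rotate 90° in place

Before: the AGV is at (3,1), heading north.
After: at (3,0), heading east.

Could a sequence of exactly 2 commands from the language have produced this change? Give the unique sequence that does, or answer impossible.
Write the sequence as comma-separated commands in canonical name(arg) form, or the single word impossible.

back(1), turn(right)

key: cell and facing (now E) both changed — the 2 commands mix motion and turning
initial: at (3,1), heading north
step 1 (back(1)): at (3,0), heading north
step 2 (turn(right)): at (3,0), heading east
all 9 alternatives checked — unique.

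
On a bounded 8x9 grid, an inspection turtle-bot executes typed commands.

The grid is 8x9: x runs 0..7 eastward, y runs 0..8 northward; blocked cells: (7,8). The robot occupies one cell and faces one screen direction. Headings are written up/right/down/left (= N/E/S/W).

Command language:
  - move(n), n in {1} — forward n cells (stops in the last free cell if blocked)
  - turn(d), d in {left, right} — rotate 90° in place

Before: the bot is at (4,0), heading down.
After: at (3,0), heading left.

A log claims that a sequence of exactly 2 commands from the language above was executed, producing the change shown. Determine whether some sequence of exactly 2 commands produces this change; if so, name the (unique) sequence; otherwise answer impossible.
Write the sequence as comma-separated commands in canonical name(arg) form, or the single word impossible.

key: order matters: swapping turn(right) and move(1) lands elsewhere
start: at (4,0), heading down
t=1 turn(right) ⇒ at (4,0), heading left
t=2 move(1) ⇒ at (3,0), heading left
all 9 alternatives checked — unique.

turn(right), move(1)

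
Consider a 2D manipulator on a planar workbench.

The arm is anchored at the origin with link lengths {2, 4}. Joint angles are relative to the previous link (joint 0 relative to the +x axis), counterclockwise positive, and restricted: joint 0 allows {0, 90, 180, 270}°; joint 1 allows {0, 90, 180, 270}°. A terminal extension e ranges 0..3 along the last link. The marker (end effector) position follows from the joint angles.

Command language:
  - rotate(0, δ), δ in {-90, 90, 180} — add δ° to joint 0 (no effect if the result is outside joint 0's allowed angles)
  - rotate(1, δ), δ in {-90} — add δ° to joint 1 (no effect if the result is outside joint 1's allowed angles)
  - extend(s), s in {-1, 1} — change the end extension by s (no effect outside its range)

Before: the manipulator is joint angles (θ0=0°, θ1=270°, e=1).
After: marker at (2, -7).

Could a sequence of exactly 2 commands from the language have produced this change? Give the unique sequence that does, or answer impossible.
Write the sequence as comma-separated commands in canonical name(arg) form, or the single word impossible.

extend(1), extend(1)

begin: joint angles (θ0=0°, θ1=270°, e=1)
step 1 (extend(1)): joint angles (θ0=0°, θ1=270°, e=2)
step 2 (extend(1)): joint angles (θ0=0°, θ1=270°, e=3)
all 36 alternatives checked — unique.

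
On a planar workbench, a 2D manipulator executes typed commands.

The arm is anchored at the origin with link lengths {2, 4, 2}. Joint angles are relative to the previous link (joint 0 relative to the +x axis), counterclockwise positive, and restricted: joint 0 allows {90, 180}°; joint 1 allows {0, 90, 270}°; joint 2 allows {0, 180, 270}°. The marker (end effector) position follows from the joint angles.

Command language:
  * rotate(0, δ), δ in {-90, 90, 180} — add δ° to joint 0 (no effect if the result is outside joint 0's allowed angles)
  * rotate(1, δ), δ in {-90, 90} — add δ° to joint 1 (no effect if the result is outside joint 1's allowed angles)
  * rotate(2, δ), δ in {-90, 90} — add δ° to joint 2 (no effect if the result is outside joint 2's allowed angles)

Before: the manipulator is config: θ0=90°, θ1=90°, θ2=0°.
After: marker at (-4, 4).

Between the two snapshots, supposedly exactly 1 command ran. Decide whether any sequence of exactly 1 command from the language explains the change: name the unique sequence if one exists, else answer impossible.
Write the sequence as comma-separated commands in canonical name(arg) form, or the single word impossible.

t0: config: θ0=90°, θ1=90°, θ2=0°
step 1 (rotate(2, -90)): config: θ0=90°, θ1=90°, θ2=270°
all 7 alternatives checked — unique.

rotate(2, -90)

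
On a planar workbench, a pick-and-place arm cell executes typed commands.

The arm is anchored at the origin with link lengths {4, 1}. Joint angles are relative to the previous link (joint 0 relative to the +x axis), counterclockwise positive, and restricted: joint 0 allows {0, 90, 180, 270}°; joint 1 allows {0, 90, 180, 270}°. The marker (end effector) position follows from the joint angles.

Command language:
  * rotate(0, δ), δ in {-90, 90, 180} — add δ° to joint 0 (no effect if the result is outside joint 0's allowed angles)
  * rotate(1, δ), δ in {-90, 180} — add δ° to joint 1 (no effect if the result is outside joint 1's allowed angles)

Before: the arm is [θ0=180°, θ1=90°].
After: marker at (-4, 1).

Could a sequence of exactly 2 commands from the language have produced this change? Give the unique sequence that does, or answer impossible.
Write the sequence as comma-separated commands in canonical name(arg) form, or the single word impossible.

from: [θ0=180°, θ1=90°]
1. rotate(1, -90) → [θ0=180°, θ1=0°]
2. rotate(1, -90) → [θ0=180°, θ1=270°]
all 25 alternatives checked — unique.

rotate(1, -90), rotate(1, -90)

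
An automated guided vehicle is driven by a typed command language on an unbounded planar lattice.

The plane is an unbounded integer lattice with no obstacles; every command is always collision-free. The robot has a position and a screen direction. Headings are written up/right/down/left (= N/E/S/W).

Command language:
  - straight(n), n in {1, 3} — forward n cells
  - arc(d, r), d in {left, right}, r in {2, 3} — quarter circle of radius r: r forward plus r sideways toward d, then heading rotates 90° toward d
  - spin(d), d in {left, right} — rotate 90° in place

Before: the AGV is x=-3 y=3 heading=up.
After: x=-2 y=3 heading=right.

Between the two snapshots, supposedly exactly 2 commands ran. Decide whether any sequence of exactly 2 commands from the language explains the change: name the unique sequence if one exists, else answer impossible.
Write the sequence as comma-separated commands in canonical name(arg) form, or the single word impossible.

spin(right), straight(1)

key: position moved to (-2,3) AND the heading swung to E — translation plus rotation needed
start: x=-3 y=3 heading=up
step 1 (spin(right)): x=-3 y=3 heading=right
step 2 (straight(1)): x=-2 y=3 heading=right
no rival 2-sequence matches.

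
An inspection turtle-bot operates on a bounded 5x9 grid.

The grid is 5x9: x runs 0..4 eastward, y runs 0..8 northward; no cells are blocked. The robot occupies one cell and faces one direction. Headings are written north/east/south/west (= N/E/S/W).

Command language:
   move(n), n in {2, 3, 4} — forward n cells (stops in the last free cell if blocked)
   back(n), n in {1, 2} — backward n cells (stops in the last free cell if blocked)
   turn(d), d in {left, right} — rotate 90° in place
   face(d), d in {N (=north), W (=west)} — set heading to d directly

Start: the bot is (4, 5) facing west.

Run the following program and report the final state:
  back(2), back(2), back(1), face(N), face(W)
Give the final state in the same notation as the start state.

(4, 5) facing west

initial: (4, 5) facing west
step 1 (back(2)): (4, 5) facing west
step 2 (back(2)): (4, 5) facing west
step 3 (back(1)): (4, 5) facing west
step 4 (face(N)): (4, 5) facing north
step 5 (face(W)): (4, 5) facing west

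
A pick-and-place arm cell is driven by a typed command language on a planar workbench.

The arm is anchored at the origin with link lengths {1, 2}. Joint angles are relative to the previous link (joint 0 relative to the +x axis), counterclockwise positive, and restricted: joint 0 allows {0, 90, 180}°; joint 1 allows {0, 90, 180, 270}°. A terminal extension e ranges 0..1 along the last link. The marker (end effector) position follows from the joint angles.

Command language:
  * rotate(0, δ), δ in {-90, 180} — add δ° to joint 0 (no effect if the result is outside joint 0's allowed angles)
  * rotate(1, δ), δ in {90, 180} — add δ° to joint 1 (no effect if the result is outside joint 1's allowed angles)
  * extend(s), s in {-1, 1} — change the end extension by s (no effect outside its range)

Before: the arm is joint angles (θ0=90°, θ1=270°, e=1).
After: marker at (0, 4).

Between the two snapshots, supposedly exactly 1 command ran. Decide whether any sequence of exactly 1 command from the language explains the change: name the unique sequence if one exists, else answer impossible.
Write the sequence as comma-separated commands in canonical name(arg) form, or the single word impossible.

rotate(1, 90)

t0: joint angles (θ0=90°, θ1=270°, e=1)
t=1 rotate(1, 90) ⇒ joint angles (θ0=90°, θ1=0°, e=1)
uniquely the one of 6 1-step routes that fits.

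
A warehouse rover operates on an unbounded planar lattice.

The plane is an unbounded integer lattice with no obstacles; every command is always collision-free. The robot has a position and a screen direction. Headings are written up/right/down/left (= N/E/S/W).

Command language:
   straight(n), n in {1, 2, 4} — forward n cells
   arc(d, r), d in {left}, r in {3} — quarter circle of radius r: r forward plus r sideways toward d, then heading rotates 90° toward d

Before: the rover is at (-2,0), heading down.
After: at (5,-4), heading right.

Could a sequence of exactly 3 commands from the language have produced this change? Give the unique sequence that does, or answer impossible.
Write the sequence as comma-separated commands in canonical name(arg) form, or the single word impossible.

key: cell and facing (now E) both changed — the 3 commands mix motion and turning
start: at (-2,0), heading down
1. straight(1) → at (-2,-1), heading down
2. arc(left, 3) → at (1,-4), heading right
3. straight(4) → at (5,-4), heading right
uniquely the one of 64 3-step routes that fits.

straight(1), arc(left, 3), straight(4)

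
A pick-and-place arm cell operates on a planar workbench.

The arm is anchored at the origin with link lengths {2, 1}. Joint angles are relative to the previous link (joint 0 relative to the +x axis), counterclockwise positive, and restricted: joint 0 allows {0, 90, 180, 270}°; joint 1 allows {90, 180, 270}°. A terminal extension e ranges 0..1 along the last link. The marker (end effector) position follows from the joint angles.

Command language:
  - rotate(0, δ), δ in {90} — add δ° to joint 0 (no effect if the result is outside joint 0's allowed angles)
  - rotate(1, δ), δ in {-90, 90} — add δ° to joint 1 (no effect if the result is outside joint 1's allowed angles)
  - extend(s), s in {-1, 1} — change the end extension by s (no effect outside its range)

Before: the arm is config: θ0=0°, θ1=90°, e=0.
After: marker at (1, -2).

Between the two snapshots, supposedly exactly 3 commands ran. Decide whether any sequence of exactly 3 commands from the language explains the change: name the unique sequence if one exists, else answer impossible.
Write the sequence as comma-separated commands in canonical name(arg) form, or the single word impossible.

initial: config: θ0=0°, θ1=90°, e=0
t=1 rotate(0, 90) ⇒ config: θ0=90°, θ1=90°, e=0
t=2 rotate(0, 90) ⇒ config: θ0=180°, θ1=90°, e=0
t=3 rotate(0, 90) ⇒ config: θ0=270°, θ1=90°, e=0
all 125 alternatives checked — unique.

rotate(0, 90), rotate(0, 90), rotate(0, 90)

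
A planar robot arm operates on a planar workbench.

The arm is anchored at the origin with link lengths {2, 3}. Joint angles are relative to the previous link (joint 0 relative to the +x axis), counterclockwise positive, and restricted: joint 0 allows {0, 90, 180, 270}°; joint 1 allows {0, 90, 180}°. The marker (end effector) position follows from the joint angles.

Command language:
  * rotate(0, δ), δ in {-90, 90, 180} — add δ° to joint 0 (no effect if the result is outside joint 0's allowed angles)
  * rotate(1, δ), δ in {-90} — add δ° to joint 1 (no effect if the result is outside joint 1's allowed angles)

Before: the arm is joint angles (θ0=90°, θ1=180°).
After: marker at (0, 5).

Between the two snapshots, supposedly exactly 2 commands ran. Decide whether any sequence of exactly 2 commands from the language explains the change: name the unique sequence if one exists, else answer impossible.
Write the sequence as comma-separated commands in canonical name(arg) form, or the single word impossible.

from: joint angles (θ0=90°, θ1=180°)
step 1 (rotate(1, -90)): joint angles (θ0=90°, θ1=90°)
step 2 (rotate(1, -90)): joint angles (θ0=90°, θ1=0°)
all 16 alternatives checked — unique.

rotate(1, -90), rotate(1, -90)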